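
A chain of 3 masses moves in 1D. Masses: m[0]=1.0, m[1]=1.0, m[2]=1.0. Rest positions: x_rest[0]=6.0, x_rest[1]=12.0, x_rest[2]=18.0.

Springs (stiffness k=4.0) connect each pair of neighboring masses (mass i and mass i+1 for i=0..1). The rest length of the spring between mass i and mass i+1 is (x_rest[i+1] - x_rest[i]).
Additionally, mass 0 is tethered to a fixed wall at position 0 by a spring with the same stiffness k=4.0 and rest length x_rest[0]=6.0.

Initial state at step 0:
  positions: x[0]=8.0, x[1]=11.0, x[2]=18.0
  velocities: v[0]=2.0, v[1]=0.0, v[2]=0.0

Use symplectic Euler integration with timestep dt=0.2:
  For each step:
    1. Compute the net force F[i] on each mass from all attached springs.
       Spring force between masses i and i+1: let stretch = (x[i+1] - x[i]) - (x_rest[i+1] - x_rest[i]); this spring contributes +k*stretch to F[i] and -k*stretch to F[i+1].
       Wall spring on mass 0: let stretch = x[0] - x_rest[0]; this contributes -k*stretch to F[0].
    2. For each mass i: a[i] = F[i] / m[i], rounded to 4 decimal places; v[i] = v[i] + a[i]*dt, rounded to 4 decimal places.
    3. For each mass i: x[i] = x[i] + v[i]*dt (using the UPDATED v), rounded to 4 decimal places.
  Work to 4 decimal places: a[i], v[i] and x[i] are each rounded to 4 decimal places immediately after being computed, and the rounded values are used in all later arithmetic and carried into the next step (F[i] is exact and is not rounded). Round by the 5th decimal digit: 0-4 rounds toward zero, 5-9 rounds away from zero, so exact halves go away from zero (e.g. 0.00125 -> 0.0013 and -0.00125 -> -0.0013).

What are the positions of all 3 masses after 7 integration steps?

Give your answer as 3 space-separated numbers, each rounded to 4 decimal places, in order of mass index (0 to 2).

Answer: 6.0654 11.1637 19.6142

Derivation:
Step 0: x=[8.0000 11.0000 18.0000] v=[2.0000 0.0000 0.0000]
Step 1: x=[7.6000 11.6400 17.8400] v=[-2.0000 3.2000 -0.8000]
Step 2: x=[6.6304 12.6256 17.6480] v=[-4.8480 4.9280 -0.9600]
Step 3: x=[5.5592 13.4556 17.6124] v=[-5.3562 4.1498 -0.1779]
Step 4: x=[4.8619 13.6872 17.8717] v=[-3.4864 1.1581 1.2967]
Step 5: x=[4.7988 13.1763 18.4215] v=[-0.3157 -2.5545 2.7491]
Step 6: x=[5.3083 12.1642 19.0921] v=[2.5473 -5.0603 3.3529]
Step 7: x=[6.0654 11.1637 19.6142] v=[3.7854 -5.0027 2.6106]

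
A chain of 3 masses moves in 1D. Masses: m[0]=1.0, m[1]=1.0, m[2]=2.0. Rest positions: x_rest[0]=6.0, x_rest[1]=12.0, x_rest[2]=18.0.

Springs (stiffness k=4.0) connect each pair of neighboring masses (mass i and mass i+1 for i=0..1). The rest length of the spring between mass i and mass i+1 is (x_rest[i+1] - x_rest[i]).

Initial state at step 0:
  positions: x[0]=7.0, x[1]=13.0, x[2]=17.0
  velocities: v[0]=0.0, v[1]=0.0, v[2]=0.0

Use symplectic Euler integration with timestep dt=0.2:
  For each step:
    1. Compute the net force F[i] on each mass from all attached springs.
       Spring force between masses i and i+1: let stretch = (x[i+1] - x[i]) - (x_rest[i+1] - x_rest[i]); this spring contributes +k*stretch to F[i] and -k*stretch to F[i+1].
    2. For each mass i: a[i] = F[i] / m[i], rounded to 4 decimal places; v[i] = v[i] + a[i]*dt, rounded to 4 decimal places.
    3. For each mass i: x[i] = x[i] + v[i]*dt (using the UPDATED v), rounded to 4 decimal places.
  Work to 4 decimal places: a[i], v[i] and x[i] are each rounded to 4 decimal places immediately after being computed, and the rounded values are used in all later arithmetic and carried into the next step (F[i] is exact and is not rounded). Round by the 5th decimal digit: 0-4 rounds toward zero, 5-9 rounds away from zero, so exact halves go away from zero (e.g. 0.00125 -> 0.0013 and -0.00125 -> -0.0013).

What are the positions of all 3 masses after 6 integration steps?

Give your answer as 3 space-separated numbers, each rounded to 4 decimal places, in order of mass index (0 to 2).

Step 0: x=[7.0000 13.0000 17.0000] v=[0.0000 0.0000 0.0000]
Step 1: x=[7.0000 12.6800 17.1600] v=[0.0000 -1.6000 0.8000]
Step 2: x=[6.9488 12.1680 17.4416] v=[-0.2560 -2.5600 1.4080]
Step 3: x=[6.7727 11.6647 17.7813] v=[-0.8806 -2.5165 1.6986]
Step 4: x=[6.4193 11.3573 18.1117] v=[-1.7670 -1.5368 1.6520]
Step 5: x=[5.8960 11.3406 18.3817] v=[-2.6166 -0.0837 1.3502]
Step 6: x=[5.2838 11.5793 18.5685] v=[-3.0609 1.1935 0.9338]

Answer: 5.2838 11.5793 18.5685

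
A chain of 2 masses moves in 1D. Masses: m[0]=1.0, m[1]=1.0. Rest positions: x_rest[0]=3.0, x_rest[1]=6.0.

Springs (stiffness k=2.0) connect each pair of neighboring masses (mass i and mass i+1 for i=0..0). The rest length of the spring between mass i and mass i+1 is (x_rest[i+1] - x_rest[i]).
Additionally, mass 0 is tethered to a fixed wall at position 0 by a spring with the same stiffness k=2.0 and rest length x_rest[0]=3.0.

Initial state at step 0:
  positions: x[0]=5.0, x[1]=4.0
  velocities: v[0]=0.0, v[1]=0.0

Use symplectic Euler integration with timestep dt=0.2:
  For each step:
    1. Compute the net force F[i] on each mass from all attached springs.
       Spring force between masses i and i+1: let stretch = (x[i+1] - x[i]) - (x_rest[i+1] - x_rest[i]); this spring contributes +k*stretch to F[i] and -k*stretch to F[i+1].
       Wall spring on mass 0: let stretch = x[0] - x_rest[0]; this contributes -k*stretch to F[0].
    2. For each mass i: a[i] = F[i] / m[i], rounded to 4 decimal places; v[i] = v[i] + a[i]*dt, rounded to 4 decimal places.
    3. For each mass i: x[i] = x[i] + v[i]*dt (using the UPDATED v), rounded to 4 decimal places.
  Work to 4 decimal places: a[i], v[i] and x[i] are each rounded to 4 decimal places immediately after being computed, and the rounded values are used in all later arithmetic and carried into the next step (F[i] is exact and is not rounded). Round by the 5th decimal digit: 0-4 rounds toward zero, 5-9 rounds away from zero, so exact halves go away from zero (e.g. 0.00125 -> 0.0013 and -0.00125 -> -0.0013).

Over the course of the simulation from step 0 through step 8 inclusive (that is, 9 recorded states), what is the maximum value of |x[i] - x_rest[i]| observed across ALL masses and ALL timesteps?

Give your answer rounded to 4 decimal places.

Step 0: x=[5.0000 4.0000] v=[0.0000 0.0000]
Step 1: x=[4.5200 4.3200] v=[-2.4000 1.6000]
Step 2: x=[3.6624 4.8960] v=[-4.2880 2.8800]
Step 3: x=[2.6105 5.6133] v=[-5.2595 3.5866]
Step 4: x=[1.5900 6.3304] v=[-5.1026 3.5855]
Step 5: x=[0.8215 6.9083] v=[-3.8424 2.8893]
Step 6: x=[0.4742 7.2392] v=[-1.7363 1.6546]
Step 7: x=[0.6302 7.2689] v=[0.7800 0.1486]
Step 8: x=[1.2669 7.0075] v=[3.1834 -1.3069]
Max displacement = 2.5258

Answer: 2.5258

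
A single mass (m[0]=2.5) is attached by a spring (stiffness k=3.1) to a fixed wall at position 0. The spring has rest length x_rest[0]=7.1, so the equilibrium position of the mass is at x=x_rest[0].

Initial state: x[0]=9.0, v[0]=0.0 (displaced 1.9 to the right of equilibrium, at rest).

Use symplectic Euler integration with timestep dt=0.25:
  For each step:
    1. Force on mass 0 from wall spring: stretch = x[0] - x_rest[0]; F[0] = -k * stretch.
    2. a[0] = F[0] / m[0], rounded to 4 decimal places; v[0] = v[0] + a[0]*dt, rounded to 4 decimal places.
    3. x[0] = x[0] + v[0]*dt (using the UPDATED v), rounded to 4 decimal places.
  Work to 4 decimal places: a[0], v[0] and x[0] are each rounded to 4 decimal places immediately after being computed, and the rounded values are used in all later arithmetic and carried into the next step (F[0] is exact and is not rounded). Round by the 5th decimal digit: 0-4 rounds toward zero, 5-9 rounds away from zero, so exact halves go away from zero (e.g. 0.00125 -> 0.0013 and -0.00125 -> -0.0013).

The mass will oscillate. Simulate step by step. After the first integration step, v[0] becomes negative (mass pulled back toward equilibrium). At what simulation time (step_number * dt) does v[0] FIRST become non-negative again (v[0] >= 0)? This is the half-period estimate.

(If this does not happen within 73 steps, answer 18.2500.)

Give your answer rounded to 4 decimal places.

Answer: 3.0000

Derivation:
Step 0: x=[9.0000] v=[0.0000]
Step 1: x=[8.8528] v=[-0.5890]
Step 2: x=[8.5697] v=[-1.1324]
Step 3: x=[8.1727] v=[-1.5880]
Step 4: x=[7.6926] v=[-1.9205]
Step 5: x=[7.1666] v=[-2.1042]
Step 6: x=[6.6354] v=[-2.1249]
Step 7: x=[6.1402] v=[-1.9809]
Step 8: x=[5.7194] v=[-1.6834]
Step 9: x=[5.4056] v=[-1.2554]
Step 10: x=[5.2231] v=[-0.7301]
Step 11: x=[5.1860] v=[-0.1483]
Step 12: x=[5.2973] v=[0.4451]
First v>=0 after going negative at step 12, time=3.0000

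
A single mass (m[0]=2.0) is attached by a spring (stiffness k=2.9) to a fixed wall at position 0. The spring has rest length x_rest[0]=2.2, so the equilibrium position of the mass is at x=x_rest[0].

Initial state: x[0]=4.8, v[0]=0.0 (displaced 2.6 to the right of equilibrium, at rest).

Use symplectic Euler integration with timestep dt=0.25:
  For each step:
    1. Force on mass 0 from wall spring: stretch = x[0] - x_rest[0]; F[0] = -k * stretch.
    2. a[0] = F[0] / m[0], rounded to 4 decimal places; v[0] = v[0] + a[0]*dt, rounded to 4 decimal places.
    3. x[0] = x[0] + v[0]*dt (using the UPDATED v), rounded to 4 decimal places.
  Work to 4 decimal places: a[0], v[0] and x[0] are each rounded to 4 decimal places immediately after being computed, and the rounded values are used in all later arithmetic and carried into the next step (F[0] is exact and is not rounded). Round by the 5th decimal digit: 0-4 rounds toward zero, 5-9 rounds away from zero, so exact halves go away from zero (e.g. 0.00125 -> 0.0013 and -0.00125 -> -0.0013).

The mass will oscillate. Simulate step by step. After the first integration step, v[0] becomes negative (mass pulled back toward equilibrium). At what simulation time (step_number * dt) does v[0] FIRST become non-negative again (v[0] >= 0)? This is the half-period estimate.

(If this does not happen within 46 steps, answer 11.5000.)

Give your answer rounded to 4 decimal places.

Answer: 2.7500

Derivation:
Step 0: x=[4.8000] v=[0.0000]
Step 1: x=[4.5644] v=[-0.9425]
Step 2: x=[4.1145] v=[-1.7996]
Step 3: x=[3.4911] v=[-2.4936]
Step 4: x=[2.7507] v=[-2.9616]
Step 5: x=[1.9604] v=[-3.1612]
Step 6: x=[1.1918] v=[-3.0744]
Step 7: x=[0.5146] v=[-2.7089]
Step 8: x=[-0.0099] v=[-2.0980]
Step 9: x=[-0.3341] v=[-1.2969]
Step 10: x=[-0.4287] v=[-0.3783]
Step 11: x=[-0.2851] v=[0.5746]
First v>=0 after going negative at step 11, time=2.7500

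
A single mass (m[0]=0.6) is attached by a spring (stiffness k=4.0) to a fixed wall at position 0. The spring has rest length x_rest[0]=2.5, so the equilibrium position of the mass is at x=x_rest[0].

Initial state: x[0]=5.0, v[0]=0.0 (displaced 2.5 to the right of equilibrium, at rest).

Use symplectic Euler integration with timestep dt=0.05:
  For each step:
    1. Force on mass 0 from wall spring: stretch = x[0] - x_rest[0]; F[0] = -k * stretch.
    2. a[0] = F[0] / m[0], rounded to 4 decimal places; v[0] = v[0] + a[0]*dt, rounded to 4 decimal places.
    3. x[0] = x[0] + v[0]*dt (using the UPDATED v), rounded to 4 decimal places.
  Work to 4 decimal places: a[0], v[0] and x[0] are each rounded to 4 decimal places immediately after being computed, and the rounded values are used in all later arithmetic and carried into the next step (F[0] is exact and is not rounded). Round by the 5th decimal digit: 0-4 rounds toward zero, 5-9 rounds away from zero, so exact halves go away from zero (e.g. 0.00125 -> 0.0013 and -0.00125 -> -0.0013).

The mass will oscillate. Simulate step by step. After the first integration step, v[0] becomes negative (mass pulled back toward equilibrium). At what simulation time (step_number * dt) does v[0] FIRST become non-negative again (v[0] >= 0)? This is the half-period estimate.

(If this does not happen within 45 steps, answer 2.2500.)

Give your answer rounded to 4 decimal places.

Answer: 1.2500

Derivation:
Step 0: x=[5.0000] v=[0.0000]
Step 1: x=[4.9583] v=[-0.8333]
Step 2: x=[4.8757] v=[-1.6527]
Step 3: x=[4.7535] v=[-2.4446]
Step 4: x=[4.5937] v=[-3.1958]
Step 5: x=[4.3990] v=[-3.8937]
Step 6: x=[4.1727] v=[-4.5267]
Step 7: x=[3.9185] v=[-5.0843]
Step 8: x=[3.6406] v=[-5.5571]
Step 9: x=[3.3437] v=[-5.9373]
Step 10: x=[3.0328] v=[-6.2185]
Step 11: x=[2.7130] v=[-6.3961]
Step 12: x=[2.3896] v=[-6.4671]
Step 13: x=[2.0681] v=[-6.4303]
Step 14: x=[1.7538] v=[-6.2863]
Step 15: x=[1.4519] v=[-6.0376]
Step 16: x=[1.1675] v=[-5.6882]
Step 17: x=[0.9053] v=[-5.2440]
Step 18: x=[0.6697] v=[-4.7124]
Step 19: x=[0.4646] v=[-4.1023]
Step 20: x=[0.2934] v=[-3.4238]
Step 21: x=[0.1590] v=[-2.6883]
Step 22: x=[0.0636] v=[-1.9080]
Step 23: x=[0.0088] v=[-1.0959]
Step 24: x=[-0.0045] v=[-0.2655]
Step 25: x=[0.0240] v=[0.5693]
First v>=0 after going negative at step 25, time=1.2500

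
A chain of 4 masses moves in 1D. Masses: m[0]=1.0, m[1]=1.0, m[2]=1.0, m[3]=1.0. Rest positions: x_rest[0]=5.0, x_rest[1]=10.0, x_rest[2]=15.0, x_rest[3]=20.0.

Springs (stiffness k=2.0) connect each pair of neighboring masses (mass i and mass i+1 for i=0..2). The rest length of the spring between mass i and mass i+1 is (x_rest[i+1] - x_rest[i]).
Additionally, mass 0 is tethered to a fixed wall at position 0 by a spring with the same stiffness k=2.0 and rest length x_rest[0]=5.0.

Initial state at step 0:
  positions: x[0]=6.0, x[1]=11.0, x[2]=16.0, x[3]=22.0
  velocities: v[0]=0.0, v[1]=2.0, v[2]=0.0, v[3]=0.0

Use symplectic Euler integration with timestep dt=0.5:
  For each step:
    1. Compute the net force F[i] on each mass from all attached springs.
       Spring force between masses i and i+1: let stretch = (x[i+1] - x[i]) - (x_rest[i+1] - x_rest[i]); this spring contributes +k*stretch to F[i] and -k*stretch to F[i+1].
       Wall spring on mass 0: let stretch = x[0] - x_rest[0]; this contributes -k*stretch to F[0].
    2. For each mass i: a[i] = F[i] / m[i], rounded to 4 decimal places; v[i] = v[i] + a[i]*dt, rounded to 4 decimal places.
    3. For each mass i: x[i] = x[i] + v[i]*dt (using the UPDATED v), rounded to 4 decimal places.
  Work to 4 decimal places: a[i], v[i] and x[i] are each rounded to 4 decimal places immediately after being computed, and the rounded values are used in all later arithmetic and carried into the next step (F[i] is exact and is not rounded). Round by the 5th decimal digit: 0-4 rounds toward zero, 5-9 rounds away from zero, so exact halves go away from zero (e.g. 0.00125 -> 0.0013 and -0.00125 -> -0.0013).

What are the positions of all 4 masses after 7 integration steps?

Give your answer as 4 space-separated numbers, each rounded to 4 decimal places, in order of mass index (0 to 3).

Answer: 4.4298 9.8516 16.3360 20.7032

Derivation:
Step 0: x=[6.0000 11.0000 16.0000 22.0000] v=[0.0000 2.0000 0.0000 0.0000]
Step 1: x=[5.5000 12.0000 16.5000 21.5000] v=[-1.0000 2.0000 1.0000 -1.0000]
Step 2: x=[5.5000 12.0000 17.2500 21.0000] v=[0.0000 0.0000 1.5000 -1.0000]
Step 3: x=[6.0000 11.3750 17.2500 21.1250] v=[1.0000 -1.2500 0.0000 0.2500]
Step 4: x=[6.1875 11.0000 16.2500 21.8125] v=[0.3750 -0.7500 -2.0000 1.3750]
Step 5: x=[5.6875 10.8438 15.4063 22.2188] v=[-1.0000 -0.3125 -1.6875 0.8125]
Step 6: x=[4.9219 10.3907 15.6876 21.7188] v=[-1.5312 -0.9063 0.5625 -1.0000]
Step 7: x=[4.4298 9.8516 16.3360 20.7032] v=[-0.9843 -1.0782 1.2968 -2.0312]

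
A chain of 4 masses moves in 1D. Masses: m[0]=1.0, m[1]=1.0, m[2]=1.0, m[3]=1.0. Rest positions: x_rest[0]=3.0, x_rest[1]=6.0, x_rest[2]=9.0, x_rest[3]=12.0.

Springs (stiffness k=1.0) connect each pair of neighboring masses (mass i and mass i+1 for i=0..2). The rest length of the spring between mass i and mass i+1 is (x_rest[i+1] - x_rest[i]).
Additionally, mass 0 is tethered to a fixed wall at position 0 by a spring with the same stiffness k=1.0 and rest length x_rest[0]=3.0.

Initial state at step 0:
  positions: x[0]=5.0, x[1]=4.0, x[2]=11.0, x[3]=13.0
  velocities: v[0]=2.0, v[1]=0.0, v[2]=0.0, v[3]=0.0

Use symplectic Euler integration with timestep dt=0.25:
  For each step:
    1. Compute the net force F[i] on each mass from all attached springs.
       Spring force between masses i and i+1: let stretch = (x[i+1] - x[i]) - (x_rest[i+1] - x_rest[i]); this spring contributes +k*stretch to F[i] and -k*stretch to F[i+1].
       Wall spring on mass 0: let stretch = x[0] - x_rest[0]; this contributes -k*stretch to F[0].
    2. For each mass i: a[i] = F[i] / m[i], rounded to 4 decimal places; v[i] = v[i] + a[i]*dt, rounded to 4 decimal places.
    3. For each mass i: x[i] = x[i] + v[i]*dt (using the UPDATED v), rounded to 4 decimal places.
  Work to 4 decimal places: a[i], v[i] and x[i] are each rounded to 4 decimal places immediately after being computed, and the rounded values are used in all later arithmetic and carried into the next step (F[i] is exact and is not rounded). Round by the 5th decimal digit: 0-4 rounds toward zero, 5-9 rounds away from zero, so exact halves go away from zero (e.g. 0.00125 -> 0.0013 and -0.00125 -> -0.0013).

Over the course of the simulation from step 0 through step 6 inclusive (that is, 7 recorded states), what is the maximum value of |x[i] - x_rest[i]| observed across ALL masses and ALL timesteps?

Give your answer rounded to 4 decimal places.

Step 0: x=[5.0000 4.0000 11.0000 13.0000] v=[2.0000 0.0000 0.0000 0.0000]
Step 1: x=[5.1250 4.5000 10.6875 13.0625] v=[0.5000 2.0000 -1.2500 0.2500]
Step 2: x=[4.8906 5.4258 10.1367 13.1641] v=[-0.9375 3.7031 -2.2031 0.4063]
Step 3: x=[4.3840 6.6126 9.4807 13.2640] v=[-2.0264 4.7470 -2.6240 0.3995]
Step 4: x=[3.7427 7.8393 8.8819 13.3149] v=[-2.5653 4.9069 -2.3952 0.2037]
Step 5: x=[3.1235 8.8752 8.4950 13.2763] v=[-2.4768 4.1434 -1.5476 -0.1546]
Step 6: x=[2.6686 9.5278 8.4307 13.1263] v=[-1.8198 2.6104 -0.2572 -0.5999]
Max displacement = 3.5278

Answer: 3.5278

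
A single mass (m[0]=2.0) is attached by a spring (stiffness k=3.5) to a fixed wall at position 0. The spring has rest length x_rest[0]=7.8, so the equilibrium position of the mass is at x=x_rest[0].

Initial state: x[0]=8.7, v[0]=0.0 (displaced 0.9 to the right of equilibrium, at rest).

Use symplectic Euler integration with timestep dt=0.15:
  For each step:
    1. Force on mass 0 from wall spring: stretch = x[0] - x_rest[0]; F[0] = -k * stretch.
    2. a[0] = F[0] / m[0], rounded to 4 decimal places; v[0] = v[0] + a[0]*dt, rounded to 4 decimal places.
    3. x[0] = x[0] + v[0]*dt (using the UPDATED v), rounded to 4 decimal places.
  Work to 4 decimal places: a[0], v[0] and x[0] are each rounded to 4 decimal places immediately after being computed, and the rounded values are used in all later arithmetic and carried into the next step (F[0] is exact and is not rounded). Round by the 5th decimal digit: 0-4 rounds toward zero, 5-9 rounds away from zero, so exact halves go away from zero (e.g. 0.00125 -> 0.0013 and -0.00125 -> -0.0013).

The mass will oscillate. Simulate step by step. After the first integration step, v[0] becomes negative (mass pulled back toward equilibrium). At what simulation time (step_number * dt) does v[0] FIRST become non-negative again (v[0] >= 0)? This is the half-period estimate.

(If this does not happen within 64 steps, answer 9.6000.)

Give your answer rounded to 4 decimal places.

Answer: 2.4000

Derivation:
Step 0: x=[8.7000] v=[0.0000]
Step 1: x=[8.6646] v=[-0.2363]
Step 2: x=[8.5951] v=[-0.4633]
Step 3: x=[8.4943] v=[-0.6720]
Step 4: x=[8.3662] v=[-0.8543]
Step 5: x=[8.2158] v=[-1.0029]
Step 6: x=[8.0490] v=[-1.1121]
Step 7: x=[7.8724] v=[-1.1775]
Step 8: x=[7.6929] v=[-1.1965]
Step 9: x=[7.5176] v=[-1.1684]
Step 10: x=[7.3535] v=[-1.0943]
Step 11: x=[7.2069] v=[-0.9771]
Step 12: x=[7.0837] v=[-0.8214]
Step 13: x=[6.9887] v=[-0.6334]
Step 14: x=[6.9256] v=[-0.4204]
Step 15: x=[6.8970] v=[-0.1909]
Step 16: x=[6.9039] v=[0.0461]
First v>=0 after going negative at step 16, time=2.4000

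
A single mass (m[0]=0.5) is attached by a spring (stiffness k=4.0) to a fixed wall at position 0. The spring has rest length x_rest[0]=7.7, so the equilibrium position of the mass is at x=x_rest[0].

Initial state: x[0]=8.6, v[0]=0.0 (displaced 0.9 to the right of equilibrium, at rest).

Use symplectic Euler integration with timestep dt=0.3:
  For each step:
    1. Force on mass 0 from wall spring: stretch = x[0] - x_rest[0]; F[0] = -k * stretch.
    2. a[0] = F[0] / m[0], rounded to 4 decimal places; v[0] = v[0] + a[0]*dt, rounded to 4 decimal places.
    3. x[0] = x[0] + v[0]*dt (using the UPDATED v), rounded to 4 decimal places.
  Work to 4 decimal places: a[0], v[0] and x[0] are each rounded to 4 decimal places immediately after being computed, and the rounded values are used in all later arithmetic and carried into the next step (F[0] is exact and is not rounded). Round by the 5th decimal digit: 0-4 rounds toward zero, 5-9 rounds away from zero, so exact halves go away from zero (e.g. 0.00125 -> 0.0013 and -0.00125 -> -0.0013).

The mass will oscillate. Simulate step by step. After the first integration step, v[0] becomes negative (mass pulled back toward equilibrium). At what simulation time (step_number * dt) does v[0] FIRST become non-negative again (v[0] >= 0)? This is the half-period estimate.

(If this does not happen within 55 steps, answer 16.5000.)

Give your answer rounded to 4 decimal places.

Answer: 1.2000

Derivation:
Step 0: x=[8.6000] v=[0.0000]
Step 1: x=[7.9520] v=[-2.1600]
Step 2: x=[7.1226] v=[-2.7648]
Step 3: x=[6.7089] v=[-1.3790]
Step 4: x=[7.0088] v=[0.9996]
First v>=0 after going negative at step 4, time=1.2000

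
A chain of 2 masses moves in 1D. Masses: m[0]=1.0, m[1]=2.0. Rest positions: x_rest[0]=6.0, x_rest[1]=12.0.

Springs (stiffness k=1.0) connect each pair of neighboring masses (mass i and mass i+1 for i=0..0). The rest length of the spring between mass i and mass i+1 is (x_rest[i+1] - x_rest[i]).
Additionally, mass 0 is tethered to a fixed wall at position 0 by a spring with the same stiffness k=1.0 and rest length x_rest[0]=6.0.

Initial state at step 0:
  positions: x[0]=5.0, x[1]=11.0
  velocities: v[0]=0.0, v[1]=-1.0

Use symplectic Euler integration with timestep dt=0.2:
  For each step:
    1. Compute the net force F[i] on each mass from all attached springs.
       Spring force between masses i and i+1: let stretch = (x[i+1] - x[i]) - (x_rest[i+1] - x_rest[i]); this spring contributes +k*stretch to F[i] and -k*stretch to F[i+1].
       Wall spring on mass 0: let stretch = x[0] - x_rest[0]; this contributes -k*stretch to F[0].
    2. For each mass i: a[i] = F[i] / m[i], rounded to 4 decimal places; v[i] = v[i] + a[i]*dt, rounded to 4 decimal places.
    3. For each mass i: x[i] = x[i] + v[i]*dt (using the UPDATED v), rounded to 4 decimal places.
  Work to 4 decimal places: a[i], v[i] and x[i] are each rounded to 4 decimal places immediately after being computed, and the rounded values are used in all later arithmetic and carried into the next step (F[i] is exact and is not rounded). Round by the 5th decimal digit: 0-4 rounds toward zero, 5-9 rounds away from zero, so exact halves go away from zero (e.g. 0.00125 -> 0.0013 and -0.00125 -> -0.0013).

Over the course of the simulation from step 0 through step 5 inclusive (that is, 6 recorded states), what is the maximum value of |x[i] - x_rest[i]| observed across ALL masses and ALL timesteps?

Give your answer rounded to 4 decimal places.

Step 0: x=[5.0000 11.0000] v=[0.0000 -1.0000]
Step 1: x=[5.0400 10.8000] v=[0.2000 -1.0000]
Step 2: x=[5.1088 10.6048] v=[0.3440 -0.9760]
Step 3: x=[5.1931 10.4197] v=[0.4214 -0.9256]
Step 4: x=[5.2787 10.2500] v=[0.4281 -0.8483]
Step 5: x=[5.3520 10.1009] v=[0.3666 -0.7454]
Max displacement = 1.8991

Answer: 1.8991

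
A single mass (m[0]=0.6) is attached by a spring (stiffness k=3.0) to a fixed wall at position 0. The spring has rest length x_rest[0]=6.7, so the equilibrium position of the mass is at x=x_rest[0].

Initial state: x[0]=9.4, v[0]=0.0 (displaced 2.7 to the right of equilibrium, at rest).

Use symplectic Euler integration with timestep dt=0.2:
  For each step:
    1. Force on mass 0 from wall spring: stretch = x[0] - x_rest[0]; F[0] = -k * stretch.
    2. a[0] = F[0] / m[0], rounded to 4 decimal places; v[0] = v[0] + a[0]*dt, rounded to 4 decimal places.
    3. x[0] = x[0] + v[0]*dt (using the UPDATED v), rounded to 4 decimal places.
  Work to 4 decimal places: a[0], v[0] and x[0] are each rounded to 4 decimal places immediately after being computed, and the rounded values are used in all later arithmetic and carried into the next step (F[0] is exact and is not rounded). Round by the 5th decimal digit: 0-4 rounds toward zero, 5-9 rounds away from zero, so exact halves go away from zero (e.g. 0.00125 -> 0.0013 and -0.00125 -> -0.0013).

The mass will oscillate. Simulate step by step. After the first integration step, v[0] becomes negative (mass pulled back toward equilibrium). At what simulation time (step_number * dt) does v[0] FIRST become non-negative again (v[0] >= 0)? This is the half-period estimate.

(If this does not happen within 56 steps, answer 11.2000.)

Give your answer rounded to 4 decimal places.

Answer: 1.4000

Derivation:
Step 0: x=[9.4000] v=[0.0000]
Step 1: x=[8.8600] v=[-2.7000]
Step 2: x=[7.8880] v=[-4.8600]
Step 3: x=[6.6784] v=[-6.0480]
Step 4: x=[5.4731] v=[-6.0264]
Step 5: x=[4.5132] v=[-4.7995]
Step 6: x=[3.9907] v=[-2.6127]
Step 7: x=[4.0100] v=[0.0966]
First v>=0 after going negative at step 7, time=1.4000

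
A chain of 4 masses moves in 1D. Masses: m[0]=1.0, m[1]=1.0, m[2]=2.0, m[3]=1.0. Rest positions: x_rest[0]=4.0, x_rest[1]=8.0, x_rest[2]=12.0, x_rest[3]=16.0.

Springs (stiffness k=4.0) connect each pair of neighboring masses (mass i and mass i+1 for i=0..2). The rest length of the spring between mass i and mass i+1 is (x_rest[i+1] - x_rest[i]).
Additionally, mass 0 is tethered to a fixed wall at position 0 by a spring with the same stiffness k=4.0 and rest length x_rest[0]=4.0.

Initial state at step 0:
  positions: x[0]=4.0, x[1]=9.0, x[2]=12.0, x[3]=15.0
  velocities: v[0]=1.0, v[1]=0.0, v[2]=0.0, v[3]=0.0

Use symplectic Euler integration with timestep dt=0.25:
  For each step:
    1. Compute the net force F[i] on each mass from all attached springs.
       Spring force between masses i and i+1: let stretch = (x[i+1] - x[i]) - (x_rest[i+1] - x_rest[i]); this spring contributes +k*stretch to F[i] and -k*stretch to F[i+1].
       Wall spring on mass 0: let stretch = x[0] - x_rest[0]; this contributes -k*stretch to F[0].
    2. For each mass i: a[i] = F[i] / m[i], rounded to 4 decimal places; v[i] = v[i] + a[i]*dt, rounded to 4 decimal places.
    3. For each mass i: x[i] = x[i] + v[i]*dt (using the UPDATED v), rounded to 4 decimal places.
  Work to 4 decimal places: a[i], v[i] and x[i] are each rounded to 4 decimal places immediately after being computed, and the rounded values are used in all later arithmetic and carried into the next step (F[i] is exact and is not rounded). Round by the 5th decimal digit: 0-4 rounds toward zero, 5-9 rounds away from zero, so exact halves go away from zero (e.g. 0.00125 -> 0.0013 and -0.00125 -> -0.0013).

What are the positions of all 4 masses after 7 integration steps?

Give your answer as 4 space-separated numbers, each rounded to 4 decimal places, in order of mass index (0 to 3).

Answer: 2.8915 7.8149 12.1653 16.5518

Derivation:
Step 0: x=[4.0000 9.0000 12.0000 15.0000] v=[1.0000 0.0000 0.0000 0.0000]
Step 1: x=[4.5000 8.5000 12.0000 15.2500] v=[2.0000 -2.0000 0.0000 1.0000]
Step 2: x=[4.8750 7.8750 11.9688 15.6875] v=[1.5000 -2.5000 -0.1250 1.7500]
Step 3: x=[4.7813 7.5235 11.8907 16.1953] v=[-0.3750 -1.4062 -0.3126 2.0313]
Step 4: x=[4.1778 7.5782 11.8047 16.6270] v=[-2.4141 0.2188 -0.3439 1.7267]
Step 5: x=[3.3799 7.8394 11.7932 16.8531] v=[-3.1915 1.0449 -0.0460 0.9044]
Step 6: x=[2.8519 7.9742 11.9200 16.8142] v=[-2.1119 0.5392 0.5071 -0.1555]
Step 7: x=[2.8915 7.8149 12.1653 16.5518] v=[0.1585 -0.6373 0.9813 -1.0497]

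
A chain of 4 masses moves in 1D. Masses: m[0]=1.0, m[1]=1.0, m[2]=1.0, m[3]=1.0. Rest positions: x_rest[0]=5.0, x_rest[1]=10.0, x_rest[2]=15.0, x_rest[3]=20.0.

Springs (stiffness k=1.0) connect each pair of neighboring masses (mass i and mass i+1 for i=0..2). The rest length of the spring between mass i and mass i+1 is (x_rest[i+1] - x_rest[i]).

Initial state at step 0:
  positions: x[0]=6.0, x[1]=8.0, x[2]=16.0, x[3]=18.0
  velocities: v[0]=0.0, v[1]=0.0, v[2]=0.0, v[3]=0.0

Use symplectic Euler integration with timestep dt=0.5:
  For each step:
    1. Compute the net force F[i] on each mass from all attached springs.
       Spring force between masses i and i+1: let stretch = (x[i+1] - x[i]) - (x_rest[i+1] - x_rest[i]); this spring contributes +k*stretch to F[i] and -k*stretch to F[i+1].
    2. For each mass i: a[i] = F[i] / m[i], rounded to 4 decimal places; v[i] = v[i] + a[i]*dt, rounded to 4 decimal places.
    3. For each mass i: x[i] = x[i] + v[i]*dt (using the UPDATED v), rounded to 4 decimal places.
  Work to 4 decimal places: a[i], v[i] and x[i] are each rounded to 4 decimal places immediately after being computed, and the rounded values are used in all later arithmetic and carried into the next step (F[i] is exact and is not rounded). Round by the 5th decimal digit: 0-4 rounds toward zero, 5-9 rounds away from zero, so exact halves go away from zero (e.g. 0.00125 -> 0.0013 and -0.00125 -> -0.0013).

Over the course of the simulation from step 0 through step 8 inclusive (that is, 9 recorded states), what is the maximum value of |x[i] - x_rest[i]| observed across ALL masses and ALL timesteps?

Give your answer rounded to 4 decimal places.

Answer: 2.7939

Derivation:
Step 0: x=[6.0000 8.0000 16.0000 18.0000] v=[0.0000 0.0000 0.0000 0.0000]
Step 1: x=[5.2500 9.5000 14.5000 18.7500] v=[-1.5000 3.0000 -3.0000 1.5000]
Step 2: x=[4.3125 11.1875 12.8125 19.6875] v=[-1.8750 3.3750 -3.3750 1.8750]
Step 3: x=[3.8438 11.5625 12.4375 20.1563] v=[-0.9375 0.7500 -0.7500 0.9375]
Step 4: x=[4.0548 10.2266 13.7735 19.9454] v=[0.4219 -2.6719 2.6719 -0.4219]
Step 5: x=[4.5587 8.2344 15.7657 19.4415] v=[1.0078 -3.9844 3.9844 -1.0079]
Step 6: x=[4.7316 7.2061 16.7941 19.2686] v=[0.3457 -2.0566 2.0567 -0.3458]
Step 7: x=[4.2731 7.9562 16.0441 19.7271] v=[-0.9171 1.5002 -1.5001 0.9170]
Step 8: x=[3.4853 9.8075 14.1928 20.5149] v=[-1.5756 3.7026 -3.7026 1.5755]
Max displacement = 2.7939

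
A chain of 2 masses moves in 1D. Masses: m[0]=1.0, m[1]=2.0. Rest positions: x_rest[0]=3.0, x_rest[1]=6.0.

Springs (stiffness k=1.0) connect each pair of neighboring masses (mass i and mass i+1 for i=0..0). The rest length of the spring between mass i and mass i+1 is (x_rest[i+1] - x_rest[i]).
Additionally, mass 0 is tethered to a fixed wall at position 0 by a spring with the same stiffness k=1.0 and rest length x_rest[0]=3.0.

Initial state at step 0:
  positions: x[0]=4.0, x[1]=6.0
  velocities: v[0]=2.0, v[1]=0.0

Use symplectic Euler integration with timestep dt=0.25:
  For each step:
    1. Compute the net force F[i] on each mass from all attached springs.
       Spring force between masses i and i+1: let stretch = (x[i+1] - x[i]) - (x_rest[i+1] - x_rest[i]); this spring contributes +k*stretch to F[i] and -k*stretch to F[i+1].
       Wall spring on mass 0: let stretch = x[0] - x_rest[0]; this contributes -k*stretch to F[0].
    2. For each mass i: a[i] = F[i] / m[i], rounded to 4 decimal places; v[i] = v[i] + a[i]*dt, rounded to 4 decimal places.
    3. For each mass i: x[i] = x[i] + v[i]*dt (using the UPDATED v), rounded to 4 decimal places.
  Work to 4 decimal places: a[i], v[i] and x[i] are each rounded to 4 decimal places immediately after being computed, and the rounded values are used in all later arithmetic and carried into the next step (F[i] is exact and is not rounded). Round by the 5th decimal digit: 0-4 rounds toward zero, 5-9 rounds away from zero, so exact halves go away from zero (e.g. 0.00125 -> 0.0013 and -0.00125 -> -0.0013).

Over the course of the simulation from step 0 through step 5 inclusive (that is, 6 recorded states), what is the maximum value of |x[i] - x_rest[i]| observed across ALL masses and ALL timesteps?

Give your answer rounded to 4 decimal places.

Answer: 1.5942

Derivation:
Step 0: x=[4.0000 6.0000] v=[2.0000 0.0000]
Step 1: x=[4.3750 6.0313] v=[1.5000 0.1250]
Step 2: x=[4.5801 6.1046] v=[0.8203 0.2930]
Step 3: x=[4.5942 6.2240] v=[0.0564 0.4775]
Step 4: x=[4.4230 6.3862] v=[-0.6847 0.6488]
Step 5: x=[4.0981 6.5808] v=[-1.2997 0.7784]
Max displacement = 1.5942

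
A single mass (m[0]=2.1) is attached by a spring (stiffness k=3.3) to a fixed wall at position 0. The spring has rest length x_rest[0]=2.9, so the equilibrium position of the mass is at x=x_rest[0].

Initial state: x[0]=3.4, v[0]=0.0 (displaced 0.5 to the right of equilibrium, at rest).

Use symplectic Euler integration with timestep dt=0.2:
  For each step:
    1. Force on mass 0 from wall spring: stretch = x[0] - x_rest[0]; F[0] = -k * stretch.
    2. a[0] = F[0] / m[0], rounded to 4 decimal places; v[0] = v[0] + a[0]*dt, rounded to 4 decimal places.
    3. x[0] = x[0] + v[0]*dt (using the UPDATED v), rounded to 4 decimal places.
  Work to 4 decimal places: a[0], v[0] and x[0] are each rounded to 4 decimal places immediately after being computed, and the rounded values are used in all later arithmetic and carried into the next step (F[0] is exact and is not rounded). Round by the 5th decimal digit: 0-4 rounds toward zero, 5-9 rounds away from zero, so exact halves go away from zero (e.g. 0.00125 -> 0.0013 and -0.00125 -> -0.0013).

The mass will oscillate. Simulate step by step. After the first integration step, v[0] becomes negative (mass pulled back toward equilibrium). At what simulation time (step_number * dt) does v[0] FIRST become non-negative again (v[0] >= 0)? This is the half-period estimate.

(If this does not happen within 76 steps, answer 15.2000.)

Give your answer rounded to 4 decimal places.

Answer: 2.6000

Derivation:
Step 0: x=[3.4000] v=[0.0000]
Step 1: x=[3.3686] v=[-0.1571]
Step 2: x=[3.3077] v=[-0.3044]
Step 3: x=[3.2212] v=[-0.4325]
Step 4: x=[3.1145] v=[-0.5334]
Step 5: x=[2.9943] v=[-0.6008]
Step 6: x=[2.8682] v=[-0.6304]
Step 7: x=[2.7441] v=[-0.6204]
Step 8: x=[2.6298] v=[-0.5714]
Step 9: x=[2.5325] v=[-0.4865]
Step 10: x=[2.4583] v=[-0.3710]
Step 11: x=[2.4119] v=[-0.2322]
Step 12: x=[2.3961] v=[-0.0788]
Step 13: x=[2.4120] v=[0.0796]
First v>=0 after going negative at step 13, time=2.6000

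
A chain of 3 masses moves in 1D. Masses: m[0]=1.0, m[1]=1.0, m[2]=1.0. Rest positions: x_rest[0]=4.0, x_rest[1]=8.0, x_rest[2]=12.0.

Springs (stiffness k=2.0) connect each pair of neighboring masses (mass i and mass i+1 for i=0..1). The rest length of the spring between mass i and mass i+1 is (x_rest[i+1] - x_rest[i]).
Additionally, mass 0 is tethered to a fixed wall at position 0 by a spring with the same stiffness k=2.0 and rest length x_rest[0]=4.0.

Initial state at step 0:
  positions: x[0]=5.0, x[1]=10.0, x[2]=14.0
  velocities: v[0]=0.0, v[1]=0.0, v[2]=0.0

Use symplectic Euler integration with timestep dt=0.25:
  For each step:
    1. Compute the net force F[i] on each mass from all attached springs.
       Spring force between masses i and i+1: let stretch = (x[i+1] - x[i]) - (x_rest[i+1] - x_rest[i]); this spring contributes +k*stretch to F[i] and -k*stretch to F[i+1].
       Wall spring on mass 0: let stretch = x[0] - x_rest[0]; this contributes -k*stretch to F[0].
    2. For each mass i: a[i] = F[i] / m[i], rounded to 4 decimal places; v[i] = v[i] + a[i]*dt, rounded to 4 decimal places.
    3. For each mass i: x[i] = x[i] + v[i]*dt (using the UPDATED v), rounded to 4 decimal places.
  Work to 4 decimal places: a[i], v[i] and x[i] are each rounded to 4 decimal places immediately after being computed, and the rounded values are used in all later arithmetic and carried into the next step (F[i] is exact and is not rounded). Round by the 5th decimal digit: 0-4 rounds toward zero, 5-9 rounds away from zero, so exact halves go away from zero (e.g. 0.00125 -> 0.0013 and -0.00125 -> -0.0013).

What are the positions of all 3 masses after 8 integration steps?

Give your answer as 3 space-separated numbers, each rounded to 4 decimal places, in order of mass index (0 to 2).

Answer: 3.9961 8.4760 12.5535

Derivation:
Step 0: x=[5.0000 10.0000 14.0000] v=[0.0000 0.0000 0.0000]
Step 1: x=[5.0000 9.8750 14.0000] v=[0.0000 -0.5000 0.0000]
Step 2: x=[4.9844 9.6563 13.9844] v=[-0.0625 -0.8750 -0.0625]
Step 3: x=[4.9297 9.3946 13.9278] v=[-0.2188 -1.0469 -0.2266]
Step 4: x=[4.8169 9.1414 13.8045] v=[-0.4512 -1.0128 -0.4932]
Step 5: x=[4.6426 8.9305 13.5983] v=[-0.6974 -0.8435 -0.8248]
Step 6: x=[4.4239 8.7671 13.3086] v=[-0.8748 -0.6536 -1.1587]
Step 7: x=[4.1951 8.6285 12.9512] v=[-0.9152 -0.5545 -1.4295]
Step 8: x=[3.9961 8.4760 12.5535] v=[-0.7961 -0.6099 -1.5909]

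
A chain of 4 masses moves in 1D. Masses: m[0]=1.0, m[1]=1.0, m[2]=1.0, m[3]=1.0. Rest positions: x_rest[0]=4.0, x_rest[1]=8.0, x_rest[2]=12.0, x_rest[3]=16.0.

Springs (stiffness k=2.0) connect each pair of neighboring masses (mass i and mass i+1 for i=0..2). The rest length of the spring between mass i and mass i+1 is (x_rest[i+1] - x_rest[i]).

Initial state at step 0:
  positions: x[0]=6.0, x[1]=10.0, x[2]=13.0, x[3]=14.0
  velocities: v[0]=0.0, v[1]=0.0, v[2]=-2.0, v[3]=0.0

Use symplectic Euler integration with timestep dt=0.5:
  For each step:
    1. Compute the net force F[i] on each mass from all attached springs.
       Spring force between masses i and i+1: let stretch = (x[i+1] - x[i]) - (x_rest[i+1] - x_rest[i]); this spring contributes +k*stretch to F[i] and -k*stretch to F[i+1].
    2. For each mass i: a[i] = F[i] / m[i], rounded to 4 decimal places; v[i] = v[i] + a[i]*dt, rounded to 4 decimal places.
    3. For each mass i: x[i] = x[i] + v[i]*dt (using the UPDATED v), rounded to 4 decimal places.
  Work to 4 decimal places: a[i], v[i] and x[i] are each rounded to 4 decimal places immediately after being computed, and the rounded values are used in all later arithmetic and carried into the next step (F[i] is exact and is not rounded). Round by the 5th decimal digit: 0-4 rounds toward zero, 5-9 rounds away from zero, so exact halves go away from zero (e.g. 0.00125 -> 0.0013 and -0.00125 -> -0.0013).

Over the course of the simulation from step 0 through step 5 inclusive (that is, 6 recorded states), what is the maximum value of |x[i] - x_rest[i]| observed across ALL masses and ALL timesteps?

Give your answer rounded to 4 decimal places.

Step 0: x=[6.0000 10.0000 13.0000 14.0000] v=[0.0000 0.0000 -2.0000 0.0000]
Step 1: x=[6.0000 9.5000 11.0000 15.5000] v=[0.0000 -1.0000 -4.0000 3.0000]
Step 2: x=[5.7500 8.0000 10.5000 16.7500] v=[-0.5000 -3.0000 -1.0000 2.5000]
Step 3: x=[4.6250 6.6250 11.8750 16.8750] v=[-2.2500 -2.7500 2.7500 0.2500]
Step 4: x=[2.5000 6.8750 13.1250 16.5000] v=[-4.2500 0.5000 2.5000 -0.7500]
Step 5: x=[0.5625 8.0625 12.9375 16.4375] v=[-3.8750 2.3750 -0.3750 -0.1250]
Max displacement = 3.4375

Answer: 3.4375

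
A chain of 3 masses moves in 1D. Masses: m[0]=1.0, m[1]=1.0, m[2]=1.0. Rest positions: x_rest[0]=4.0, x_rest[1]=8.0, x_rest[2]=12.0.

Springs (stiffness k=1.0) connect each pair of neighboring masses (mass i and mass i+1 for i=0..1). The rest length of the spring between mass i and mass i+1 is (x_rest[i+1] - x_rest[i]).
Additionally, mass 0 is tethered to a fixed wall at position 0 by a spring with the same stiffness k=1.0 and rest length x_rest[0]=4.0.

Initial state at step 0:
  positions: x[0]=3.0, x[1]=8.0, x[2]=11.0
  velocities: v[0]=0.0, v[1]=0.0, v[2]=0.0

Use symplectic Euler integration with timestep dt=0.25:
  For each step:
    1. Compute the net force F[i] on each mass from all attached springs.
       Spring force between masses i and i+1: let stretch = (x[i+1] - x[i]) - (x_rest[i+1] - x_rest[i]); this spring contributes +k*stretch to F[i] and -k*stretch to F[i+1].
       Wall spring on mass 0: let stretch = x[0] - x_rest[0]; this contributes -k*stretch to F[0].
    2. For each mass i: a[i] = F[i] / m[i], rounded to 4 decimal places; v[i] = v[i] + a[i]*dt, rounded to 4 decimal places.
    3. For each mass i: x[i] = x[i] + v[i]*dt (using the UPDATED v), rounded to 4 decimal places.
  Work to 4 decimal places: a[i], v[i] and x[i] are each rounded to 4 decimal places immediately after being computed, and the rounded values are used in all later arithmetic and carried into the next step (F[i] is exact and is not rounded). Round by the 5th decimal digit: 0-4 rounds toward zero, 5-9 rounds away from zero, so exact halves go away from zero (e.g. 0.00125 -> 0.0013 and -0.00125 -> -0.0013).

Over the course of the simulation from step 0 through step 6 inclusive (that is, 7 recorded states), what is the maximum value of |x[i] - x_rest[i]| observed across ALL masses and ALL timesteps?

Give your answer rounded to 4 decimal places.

Answer: 1.1335

Derivation:
Step 0: x=[3.0000 8.0000 11.0000] v=[0.0000 0.0000 0.0000]
Step 1: x=[3.1250 7.8750 11.0625] v=[0.5000 -0.5000 0.2500]
Step 2: x=[3.3516 7.6524 11.1758] v=[0.9063 -0.8906 0.4531]
Step 3: x=[3.6375 7.3812 11.3189] v=[1.1436 -1.0850 0.5723]
Step 4: x=[3.9301 7.1221 11.4659] v=[1.1702 -1.0365 0.5879]
Step 5: x=[4.1765 6.9350 11.5914] v=[0.9857 -0.7486 0.5020]
Step 6: x=[4.3343 6.8665 11.6759] v=[0.6312 -0.2741 0.3379]
Max displacement = 1.1335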